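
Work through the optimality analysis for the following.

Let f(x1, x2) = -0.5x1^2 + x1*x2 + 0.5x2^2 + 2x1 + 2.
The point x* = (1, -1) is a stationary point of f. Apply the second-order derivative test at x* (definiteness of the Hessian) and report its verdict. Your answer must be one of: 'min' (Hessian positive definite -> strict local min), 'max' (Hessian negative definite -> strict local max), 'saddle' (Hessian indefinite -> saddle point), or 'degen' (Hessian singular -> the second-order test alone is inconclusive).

Compute the Hessian H = grad^2 f:
  H = [[-1, 1], [1, 1]]
Verify stationarity: grad f(x*) = H x* + g = (0, 0).
Eigenvalues of H: -1.4142, 1.4142.
Eigenvalues have mixed signs, so H is indefinite -> x* is a saddle point.

saddle


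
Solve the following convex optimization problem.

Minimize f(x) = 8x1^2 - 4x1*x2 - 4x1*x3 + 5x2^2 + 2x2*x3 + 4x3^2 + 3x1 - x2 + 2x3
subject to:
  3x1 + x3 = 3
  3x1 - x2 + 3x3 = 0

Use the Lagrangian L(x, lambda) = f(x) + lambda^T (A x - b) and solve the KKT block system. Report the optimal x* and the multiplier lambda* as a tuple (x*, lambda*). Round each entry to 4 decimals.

Form the Lagrangian:
  L(x, lambda) = (1/2) x^T Q x + c^T x + lambda^T (A x - b)
Stationarity (grad_x L = 0): Q x + c + A^T lambda = 0.
Primal feasibility: A x = b.

This gives the KKT block system:
  [ Q   A^T ] [ x     ]   [-c ]
  [ A    0  ] [ lambda ] = [ b ]

Solving the linear system:
  x*      = (1.2618, 1.4291, -0.7855)
  lambda* = (-13.5439, 6.6723)
  f(x*)   = 20.7086

x* = (1.2618, 1.4291, -0.7855), lambda* = (-13.5439, 6.6723)


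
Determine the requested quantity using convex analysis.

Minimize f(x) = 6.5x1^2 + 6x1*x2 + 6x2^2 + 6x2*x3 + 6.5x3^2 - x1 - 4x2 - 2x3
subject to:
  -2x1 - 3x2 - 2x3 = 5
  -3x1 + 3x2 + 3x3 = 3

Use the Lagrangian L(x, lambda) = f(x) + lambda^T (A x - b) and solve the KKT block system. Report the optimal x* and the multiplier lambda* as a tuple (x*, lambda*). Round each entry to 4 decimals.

Form the Lagrangian:
  L(x, lambda) = (1/2) x^T Q x + c^T x + lambda^T (A x - b)
Stationarity (grad_x L = 0): Q x + c + A^T lambda = 0.
Primal feasibility: A x = b.

This gives the KKT block system:
  [ Q   A^T ] [ x     ]   [-c ]
  [ A    0  ] [ lambda ] = [ b ]

Solving the linear system:
  x*      = (-1.7231, -0.1074, -0.6157)
  lambda* = (-8.6736, -2.2328)
  f(x*)   = 26.7252

x* = (-1.7231, -0.1074, -0.6157), lambda* = (-8.6736, -2.2328)


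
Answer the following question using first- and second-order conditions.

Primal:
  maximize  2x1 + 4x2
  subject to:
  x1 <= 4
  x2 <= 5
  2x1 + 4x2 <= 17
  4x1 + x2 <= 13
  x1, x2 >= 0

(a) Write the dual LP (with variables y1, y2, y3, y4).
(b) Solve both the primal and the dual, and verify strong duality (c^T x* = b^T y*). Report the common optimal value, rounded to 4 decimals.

The standard primal-dual pair for 'max c^T x s.t. A x <= b, x >= 0' is:
  Dual:  min b^T y  s.t.  A^T y >= c,  y >= 0.

So the dual LP is:
  minimize  4y1 + 5y2 + 17y3 + 13y4
  subject to:
    y1 + 2y3 + 4y4 >= 2
    y2 + 4y3 + y4 >= 4
    y1, y2, y3, y4 >= 0

Solving the primal: x* = (2.5, 3).
  primal value c^T x* = 17.
Solving the dual: y* = (0, 0, 1, 0).
  dual value b^T y* = 17.
Strong duality: c^T x* = b^T y*. Confirmed.

17


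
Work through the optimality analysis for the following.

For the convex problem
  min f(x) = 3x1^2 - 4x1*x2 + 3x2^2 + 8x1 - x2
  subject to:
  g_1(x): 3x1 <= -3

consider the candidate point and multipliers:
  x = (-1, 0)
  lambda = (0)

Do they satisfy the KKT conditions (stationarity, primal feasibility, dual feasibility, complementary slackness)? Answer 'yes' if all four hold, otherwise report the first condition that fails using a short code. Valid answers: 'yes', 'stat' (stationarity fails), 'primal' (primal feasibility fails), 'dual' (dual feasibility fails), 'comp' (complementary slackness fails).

Gradient of f: grad f(x) = Q x + c = (2, 3)
Constraint values g_i(x) = a_i^T x - b_i:
  g_1((-1, 0)) = 0
Stationarity residual: grad f(x) + sum_i lambda_i a_i = (2, 3)
  -> stationarity FAILS
Primal feasibility (all g_i <= 0): OK
Dual feasibility (all lambda_i >= 0): OK
Complementary slackness (lambda_i * g_i(x) = 0 for all i): OK

Verdict: the first failing condition is stationarity -> stat.

stat


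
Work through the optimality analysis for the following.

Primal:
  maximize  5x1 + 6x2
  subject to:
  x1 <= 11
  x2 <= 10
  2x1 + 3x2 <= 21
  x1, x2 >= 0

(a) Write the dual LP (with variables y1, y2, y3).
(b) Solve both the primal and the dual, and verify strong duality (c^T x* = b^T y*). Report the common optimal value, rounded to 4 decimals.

The standard primal-dual pair for 'max c^T x s.t. A x <= b, x >= 0' is:
  Dual:  min b^T y  s.t.  A^T y >= c,  y >= 0.

So the dual LP is:
  minimize  11y1 + 10y2 + 21y3
  subject to:
    y1 + 2y3 >= 5
    y2 + 3y3 >= 6
    y1, y2, y3 >= 0

Solving the primal: x* = (10.5, 0).
  primal value c^T x* = 52.5.
Solving the dual: y* = (0, 0, 2.5).
  dual value b^T y* = 52.5.
Strong duality: c^T x* = b^T y*. Confirmed.

52.5


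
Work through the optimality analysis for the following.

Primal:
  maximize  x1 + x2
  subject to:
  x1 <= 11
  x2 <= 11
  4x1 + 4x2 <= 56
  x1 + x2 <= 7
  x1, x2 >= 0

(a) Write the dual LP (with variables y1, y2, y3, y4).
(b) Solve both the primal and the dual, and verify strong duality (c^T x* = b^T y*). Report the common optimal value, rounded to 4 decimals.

The standard primal-dual pair for 'max c^T x s.t. A x <= b, x >= 0' is:
  Dual:  min b^T y  s.t.  A^T y >= c,  y >= 0.

So the dual LP is:
  minimize  11y1 + 11y2 + 56y3 + 7y4
  subject to:
    y1 + 4y3 + y4 >= 1
    y2 + 4y3 + y4 >= 1
    y1, y2, y3, y4 >= 0

Solving the primal: x* = (7, 0).
  primal value c^T x* = 7.
Solving the dual: y* = (0, 0, 0, 1).
  dual value b^T y* = 7.
Strong duality: c^T x* = b^T y*. Confirmed.

7


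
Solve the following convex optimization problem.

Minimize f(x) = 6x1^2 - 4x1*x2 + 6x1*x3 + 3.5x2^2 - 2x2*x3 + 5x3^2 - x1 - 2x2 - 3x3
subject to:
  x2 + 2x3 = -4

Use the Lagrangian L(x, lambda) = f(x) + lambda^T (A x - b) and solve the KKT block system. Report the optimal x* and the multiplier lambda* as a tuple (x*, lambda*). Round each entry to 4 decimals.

Form the Lagrangian:
  L(x, lambda) = (1/2) x^T Q x + c^T x + lambda^T (A x - b)
Stationarity (grad_x L = 0): Q x + c + A^T lambda = 0.
Primal feasibility: A x = b.

This gives the KKT block system:
  [ Q   A^T ] [ x     ]   [-c ]
  [ A    0  ] [ lambda ] = [ b ]

Solving the linear system:
  x*      = (0.618, -0.7978, -1.6011)
  lambda* = (6.8539)
  f(x*)   = 16.5983

x* = (0.618, -0.7978, -1.6011), lambda* = (6.8539)


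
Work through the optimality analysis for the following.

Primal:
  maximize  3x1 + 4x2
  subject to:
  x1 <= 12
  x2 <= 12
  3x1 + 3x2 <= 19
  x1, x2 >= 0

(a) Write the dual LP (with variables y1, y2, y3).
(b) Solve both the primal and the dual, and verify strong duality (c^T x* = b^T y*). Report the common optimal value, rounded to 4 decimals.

The standard primal-dual pair for 'max c^T x s.t. A x <= b, x >= 0' is:
  Dual:  min b^T y  s.t.  A^T y >= c,  y >= 0.

So the dual LP is:
  minimize  12y1 + 12y2 + 19y3
  subject to:
    y1 + 3y3 >= 3
    y2 + 3y3 >= 4
    y1, y2, y3 >= 0

Solving the primal: x* = (0, 6.3333).
  primal value c^T x* = 25.3333.
Solving the dual: y* = (0, 0, 1.3333).
  dual value b^T y* = 25.3333.
Strong duality: c^T x* = b^T y*. Confirmed.

25.3333


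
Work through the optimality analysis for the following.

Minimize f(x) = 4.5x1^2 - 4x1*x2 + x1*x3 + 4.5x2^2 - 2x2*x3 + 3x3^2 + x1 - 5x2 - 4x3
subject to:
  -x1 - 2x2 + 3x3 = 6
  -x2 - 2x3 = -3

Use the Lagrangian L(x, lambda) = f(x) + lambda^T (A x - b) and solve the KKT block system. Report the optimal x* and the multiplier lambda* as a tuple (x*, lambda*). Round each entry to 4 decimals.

Form the Lagrangian:
  L(x, lambda) = (1/2) x^T Q x + c^T x + lambda^T (A x - b)
Stationarity (grad_x L = 0): Q x + c + A^T lambda = 0.
Primal feasibility: A x = b.

This gives the KKT block system:
  [ Q   A^T ] [ x     ]   [-c ]
  [ A    0  ] [ lambda ] = [ b ]

Solving the linear system:
  x*      = (-0.7115, -0.2253, 1.6126)
  lambda* = (-2.8898, -1.6272)
  f(x*)   = 3.2107

x* = (-0.7115, -0.2253, 1.6126), lambda* = (-2.8898, -1.6272)


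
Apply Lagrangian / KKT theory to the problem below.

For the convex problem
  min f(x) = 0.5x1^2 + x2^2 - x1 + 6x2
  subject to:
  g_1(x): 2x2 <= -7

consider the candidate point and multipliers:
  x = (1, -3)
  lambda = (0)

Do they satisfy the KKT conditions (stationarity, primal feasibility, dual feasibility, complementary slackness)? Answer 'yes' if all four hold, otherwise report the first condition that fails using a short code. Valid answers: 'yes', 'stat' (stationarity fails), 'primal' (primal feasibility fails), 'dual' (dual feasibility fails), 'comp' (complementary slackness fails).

Gradient of f: grad f(x) = Q x + c = (0, 0)
Constraint values g_i(x) = a_i^T x - b_i:
  g_1((1, -3)) = 1
Stationarity residual: grad f(x) + sum_i lambda_i a_i = (0, 0)
  -> stationarity OK
Primal feasibility (all g_i <= 0): FAILS
Dual feasibility (all lambda_i >= 0): OK
Complementary slackness (lambda_i * g_i(x) = 0 for all i): OK

Verdict: the first failing condition is primal_feasibility -> primal.

primal


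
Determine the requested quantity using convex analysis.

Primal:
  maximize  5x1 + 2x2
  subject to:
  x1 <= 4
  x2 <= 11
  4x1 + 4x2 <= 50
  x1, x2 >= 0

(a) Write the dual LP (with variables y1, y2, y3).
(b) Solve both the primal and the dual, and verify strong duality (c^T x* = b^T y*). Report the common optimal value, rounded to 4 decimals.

The standard primal-dual pair for 'max c^T x s.t. A x <= b, x >= 0' is:
  Dual:  min b^T y  s.t.  A^T y >= c,  y >= 0.

So the dual LP is:
  minimize  4y1 + 11y2 + 50y3
  subject to:
    y1 + 4y3 >= 5
    y2 + 4y3 >= 2
    y1, y2, y3 >= 0

Solving the primal: x* = (4, 8.5).
  primal value c^T x* = 37.
Solving the dual: y* = (3, 0, 0.5).
  dual value b^T y* = 37.
Strong duality: c^T x* = b^T y*. Confirmed.

37


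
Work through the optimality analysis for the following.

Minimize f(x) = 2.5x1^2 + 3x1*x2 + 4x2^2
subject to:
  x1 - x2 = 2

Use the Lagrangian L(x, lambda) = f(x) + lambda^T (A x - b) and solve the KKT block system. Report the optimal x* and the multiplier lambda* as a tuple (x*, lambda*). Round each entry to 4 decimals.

Form the Lagrangian:
  L(x, lambda) = (1/2) x^T Q x + c^T x + lambda^T (A x - b)
Stationarity (grad_x L = 0): Q x + c + A^T lambda = 0.
Primal feasibility: A x = b.

This gives the KKT block system:
  [ Q   A^T ] [ x     ]   [-c ]
  [ A    0  ] [ lambda ] = [ b ]

Solving the linear system:
  x*      = (1.1579, -0.8421)
  lambda* = (-3.2632)
  f(x*)   = 3.2632

x* = (1.1579, -0.8421), lambda* = (-3.2632)


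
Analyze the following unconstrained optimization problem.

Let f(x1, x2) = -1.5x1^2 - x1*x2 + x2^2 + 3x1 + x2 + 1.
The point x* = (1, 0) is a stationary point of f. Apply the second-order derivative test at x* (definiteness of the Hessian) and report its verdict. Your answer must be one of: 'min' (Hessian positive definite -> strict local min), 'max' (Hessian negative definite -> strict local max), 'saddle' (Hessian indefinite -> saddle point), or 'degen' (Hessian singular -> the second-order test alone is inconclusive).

Compute the Hessian H = grad^2 f:
  H = [[-3, -1], [-1, 2]]
Verify stationarity: grad f(x*) = H x* + g = (0, 0).
Eigenvalues of H: -3.1926, 2.1926.
Eigenvalues have mixed signs, so H is indefinite -> x* is a saddle point.

saddle


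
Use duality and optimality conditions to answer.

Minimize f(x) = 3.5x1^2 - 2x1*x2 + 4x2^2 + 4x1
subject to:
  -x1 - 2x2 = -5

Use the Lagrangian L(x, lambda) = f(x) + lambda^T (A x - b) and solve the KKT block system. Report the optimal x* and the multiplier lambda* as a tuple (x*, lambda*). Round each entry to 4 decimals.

Form the Lagrangian:
  L(x, lambda) = (1/2) x^T Q x + c^T x + lambda^T (A x - b)
Stationarity (grad_x L = 0): Q x + c + A^T lambda = 0.
Primal feasibility: A x = b.

This gives the KKT block system:
  [ Q   A^T ] [ x     ]   [-c ]
  [ A    0  ] [ lambda ] = [ b ]

Solving the linear system:
  x*      = (1, 2)
  lambda* = (7)
  f(x*)   = 19.5

x* = (1, 2), lambda* = (7)


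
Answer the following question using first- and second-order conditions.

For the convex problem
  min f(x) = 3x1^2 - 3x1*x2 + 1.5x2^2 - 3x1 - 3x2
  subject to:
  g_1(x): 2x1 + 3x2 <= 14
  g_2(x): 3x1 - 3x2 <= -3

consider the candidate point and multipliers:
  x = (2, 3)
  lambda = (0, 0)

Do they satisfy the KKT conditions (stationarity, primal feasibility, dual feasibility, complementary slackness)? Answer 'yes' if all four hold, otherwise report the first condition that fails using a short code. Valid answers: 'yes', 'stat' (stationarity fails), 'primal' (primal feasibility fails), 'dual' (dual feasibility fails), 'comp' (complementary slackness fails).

Gradient of f: grad f(x) = Q x + c = (0, 0)
Constraint values g_i(x) = a_i^T x - b_i:
  g_1((2, 3)) = -1
  g_2((2, 3)) = 0
Stationarity residual: grad f(x) + sum_i lambda_i a_i = (0, 0)
  -> stationarity OK
Primal feasibility (all g_i <= 0): OK
Dual feasibility (all lambda_i >= 0): OK
Complementary slackness (lambda_i * g_i(x) = 0 for all i): OK

Verdict: yes, KKT holds.

yes


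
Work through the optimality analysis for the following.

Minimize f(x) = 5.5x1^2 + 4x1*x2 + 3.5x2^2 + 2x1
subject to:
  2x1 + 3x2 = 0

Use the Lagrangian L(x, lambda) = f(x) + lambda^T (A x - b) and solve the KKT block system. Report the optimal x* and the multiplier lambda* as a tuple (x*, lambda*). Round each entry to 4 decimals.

Form the Lagrangian:
  L(x, lambda) = (1/2) x^T Q x + c^T x + lambda^T (A x - b)
Stationarity (grad_x L = 0): Q x + c + A^T lambda = 0.
Primal feasibility: A x = b.

This gives the KKT block system:
  [ Q   A^T ] [ x     ]   [-c ]
  [ A    0  ] [ lambda ] = [ b ]

Solving the linear system:
  x*      = (-0.2278, 0.1519)
  lambda* = (-0.0506)
  f(x*)   = -0.2278

x* = (-0.2278, 0.1519), lambda* = (-0.0506)


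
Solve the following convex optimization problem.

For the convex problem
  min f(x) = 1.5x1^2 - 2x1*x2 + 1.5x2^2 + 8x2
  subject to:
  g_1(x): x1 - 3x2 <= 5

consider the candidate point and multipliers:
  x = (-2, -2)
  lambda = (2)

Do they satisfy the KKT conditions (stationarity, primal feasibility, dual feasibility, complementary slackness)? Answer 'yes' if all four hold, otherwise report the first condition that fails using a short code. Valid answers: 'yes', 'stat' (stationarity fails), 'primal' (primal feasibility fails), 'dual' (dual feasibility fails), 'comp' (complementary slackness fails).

Gradient of f: grad f(x) = Q x + c = (-2, 6)
Constraint values g_i(x) = a_i^T x - b_i:
  g_1((-2, -2)) = -1
Stationarity residual: grad f(x) + sum_i lambda_i a_i = (0, 0)
  -> stationarity OK
Primal feasibility (all g_i <= 0): OK
Dual feasibility (all lambda_i >= 0): OK
Complementary slackness (lambda_i * g_i(x) = 0 for all i): FAILS

Verdict: the first failing condition is complementary_slackness -> comp.

comp


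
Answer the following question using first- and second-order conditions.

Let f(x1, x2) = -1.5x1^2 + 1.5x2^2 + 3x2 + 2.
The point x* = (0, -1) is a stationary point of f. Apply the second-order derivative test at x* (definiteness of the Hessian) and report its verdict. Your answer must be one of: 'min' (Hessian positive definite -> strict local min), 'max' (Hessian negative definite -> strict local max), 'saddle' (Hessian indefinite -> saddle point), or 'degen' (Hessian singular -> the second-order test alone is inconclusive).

Compute the Hessian H = grad^2 f:
  H = [[-3, 0], [0, 3]]
Verify stationarity: grad f(x*) = H x* + g = (0, 0).
Eigenvalues of H: -3, 3.
Eigenvalues have mixed signs, so H is indefinite -> x* is a saddle point.

saddle


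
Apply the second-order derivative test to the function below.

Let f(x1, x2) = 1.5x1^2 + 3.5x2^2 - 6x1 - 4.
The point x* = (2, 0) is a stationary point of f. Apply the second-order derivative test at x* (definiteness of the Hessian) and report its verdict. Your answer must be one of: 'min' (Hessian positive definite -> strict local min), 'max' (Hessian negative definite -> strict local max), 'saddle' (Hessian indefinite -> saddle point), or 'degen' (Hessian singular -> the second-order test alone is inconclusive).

Compute the Hessian H = grad^2 f:
  H = [[3, 0], [0, 7]]
Verify stationarity: grad f(x*) = H x* + g = (0, 0).
Eigenvalues of H: 3, 7.
Both eigenvalues > 0, so H is positive definite -> x* is a strict local min.

min


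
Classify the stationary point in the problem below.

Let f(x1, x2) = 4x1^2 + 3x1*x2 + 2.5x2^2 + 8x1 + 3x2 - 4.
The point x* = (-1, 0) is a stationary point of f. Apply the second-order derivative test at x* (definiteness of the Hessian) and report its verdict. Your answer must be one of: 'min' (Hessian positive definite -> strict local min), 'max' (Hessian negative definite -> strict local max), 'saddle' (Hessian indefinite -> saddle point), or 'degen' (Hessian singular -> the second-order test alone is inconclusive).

Compute the Hessian H = grad^2 f:
  H = [[8, 3], [3, 5]]
Verify stationarity: grad f(x*) = H x* + g = (0, 0).
Eigenvalues of H: 3.1459, 9.8541.
Both eigenvalues > 0, so H is positive definite -> x* is a strict local min.

min


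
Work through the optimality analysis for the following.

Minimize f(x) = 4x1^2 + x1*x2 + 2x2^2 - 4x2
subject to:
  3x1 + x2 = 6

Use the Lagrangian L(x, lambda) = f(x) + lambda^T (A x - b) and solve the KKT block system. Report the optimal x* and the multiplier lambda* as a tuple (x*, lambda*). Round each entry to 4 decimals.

Form the Lagrangian:
  L(x, lambda) = (1/2) x^T Q x + c^T x + lambda^T (A x - b)
Stationarity (grad_x L = 0): Q x + c + A^T lambda = 0.
Primal feasibility: A x = b.

This gives the KKT block system:
  [ Q   A^T ] [ x     ]   [-c ]
  [ A    0  ] [ lambda ] = [ b ]

Solving the linear system:
  x*      = (1.4211, 1.7368)
  lambda* = (-4.3684)
  f(x*)   = 9.6316

x* = (1.4211, 1.7368), lambda* = (-4.3684)


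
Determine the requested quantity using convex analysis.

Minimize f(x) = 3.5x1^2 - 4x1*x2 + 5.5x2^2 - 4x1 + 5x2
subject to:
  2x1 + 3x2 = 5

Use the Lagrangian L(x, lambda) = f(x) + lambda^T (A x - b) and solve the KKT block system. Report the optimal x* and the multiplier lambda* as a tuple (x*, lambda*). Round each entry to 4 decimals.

Form the Lagrangian:
  L(x, lambda) = (1/2) x^T Q x + c^T x + lambda^T (A x - b)
Stationarity (grad_x L = 0): Q x + c + A^T lambda = 0.
Primal feasibility: A x = b.

This gives the KKT block system:
  [ Q   A^T ] [ x     ]   [-c ]
  [ A    0  ] [ lambda ] = [ b ]

Solving the linear system:
  x*      = (1.5226, 0.6516)
  lambda* = (-2.0258)
  f(x*)   = 3.6484

x* = (1.5226, 0.6516), lambda* = (-2.0258)


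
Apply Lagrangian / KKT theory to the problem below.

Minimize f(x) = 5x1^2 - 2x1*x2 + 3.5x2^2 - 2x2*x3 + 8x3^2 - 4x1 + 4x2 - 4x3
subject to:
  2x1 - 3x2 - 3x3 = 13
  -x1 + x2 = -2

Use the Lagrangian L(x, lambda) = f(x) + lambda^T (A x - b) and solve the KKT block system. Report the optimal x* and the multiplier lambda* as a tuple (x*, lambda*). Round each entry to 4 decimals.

Form the Lagrangian:
  L(x, lambda) = (1/2) x^T Q x + c^T x + lambda^T (A x - b)
Stationarity (grad_x L = 0): Q x + c + A^T lambda = 0.
Primal feasibility: A x = b.

This gives the KKT block system:
  [ Q   A^T ] [ x     ]   [-c ]
  [ A    0  ] [ lambda ] = [ b ]

Solving the linear system:
  x*      = (-0.4414, -2.4414, -2.1862)
  lambda* = (-11.3655, -26.2621)
  f(x*)   = 47.9862

x* = (-0.4414, -2.4414, -2.1862), lambda* = (-11.3655, -26.2621)


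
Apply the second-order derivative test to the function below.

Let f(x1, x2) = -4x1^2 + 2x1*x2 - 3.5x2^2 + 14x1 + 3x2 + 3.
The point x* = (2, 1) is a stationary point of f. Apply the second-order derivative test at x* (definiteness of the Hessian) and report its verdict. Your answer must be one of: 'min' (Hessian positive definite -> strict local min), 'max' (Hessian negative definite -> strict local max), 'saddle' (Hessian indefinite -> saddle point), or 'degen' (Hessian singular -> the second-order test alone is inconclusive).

Compute the Hessian H = grad^2 f:
  H = [[-8, 2], [2, -7]]
Verify stationarity: grad f(x*) = H x* + g = (0, 0).
Eigenvalues of H: -9.5616, -5.4384.
Both eigenvalues < 0, so H is negative definite -> x* is a strict local max.

max


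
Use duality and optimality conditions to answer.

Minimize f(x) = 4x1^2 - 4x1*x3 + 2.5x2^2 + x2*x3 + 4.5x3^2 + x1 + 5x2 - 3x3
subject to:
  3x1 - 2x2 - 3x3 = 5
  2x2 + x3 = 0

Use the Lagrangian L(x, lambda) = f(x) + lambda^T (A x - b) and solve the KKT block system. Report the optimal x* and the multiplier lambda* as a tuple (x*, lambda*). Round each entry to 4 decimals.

Form the Lagrangian:
  L(x, lambda) = (1/2) x^T Q x + c^T x + lambda^T (A x - b)
Stationarity (grad_x L = 0): Q x + c + A^T lambda = 0.
Primal feasibility: A x = b.

This gives the KKT block system:
  [ Q   A^T ] [ x     ]   [-c ]
  [ A    0  ] [ lambda ] = [ b ]

Solving the linear system:
  x*      = (1.8996, -0.1747, 0.3494)
  lambda* = (-4.9331, -7.171)
  f(x*)   = 12.3216

x* = (1.8996, -0.1747, 0.3494), lambda* = (-4.9331, -7.171)


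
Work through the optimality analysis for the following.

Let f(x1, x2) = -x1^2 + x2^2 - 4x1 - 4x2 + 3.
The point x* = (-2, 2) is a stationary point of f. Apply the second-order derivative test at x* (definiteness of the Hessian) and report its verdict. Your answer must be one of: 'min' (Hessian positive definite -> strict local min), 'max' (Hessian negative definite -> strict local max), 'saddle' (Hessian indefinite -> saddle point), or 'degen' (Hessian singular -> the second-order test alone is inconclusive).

Compute the Hessian H = grad^2 f:
  H = [[-2, 0], [0, 2]]
Verify stationarity: grad f(x*) = H x* + g = (0, 0).
Eigenvalues of H: -2, 2.
Eigenvalues have mixed signs, so H is indefinite -> x* is a saddle point.

saddle


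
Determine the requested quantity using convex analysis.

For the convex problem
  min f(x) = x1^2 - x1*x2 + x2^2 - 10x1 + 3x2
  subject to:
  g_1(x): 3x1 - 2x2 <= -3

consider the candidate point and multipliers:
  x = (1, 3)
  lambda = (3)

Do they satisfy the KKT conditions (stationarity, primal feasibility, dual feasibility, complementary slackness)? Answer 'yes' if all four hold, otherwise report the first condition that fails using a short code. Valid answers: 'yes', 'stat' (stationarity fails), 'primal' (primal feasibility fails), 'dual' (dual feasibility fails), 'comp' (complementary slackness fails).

Gradient of f: grad f(x) = Q x + c = (-11, 8)
Constraint values g_i(x) = a_i^T x - b_i:
  g_1((1, 3)) = 0
Stationarity residual: grad f(x) + sum_i lambda_i a_i = (-2, 2)
  -> stationarity FAILS
Primal feasibility (all g_i <= 0): OK
Dual feasibility (all lambda_i >= 0): OK
Complementary slackness (lambda_i * g_i(x) = 0 for all i): OK

Verdict: the first failing condition is stationarity -> stat.

stat


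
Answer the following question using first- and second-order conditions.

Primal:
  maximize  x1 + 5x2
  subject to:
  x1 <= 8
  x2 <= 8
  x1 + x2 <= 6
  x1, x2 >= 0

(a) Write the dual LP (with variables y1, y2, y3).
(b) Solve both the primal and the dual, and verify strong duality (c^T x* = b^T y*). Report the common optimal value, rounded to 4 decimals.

The standard primal-dual pair for 'max c^T x s.t. A x <= b, x >= 0' is:
  Dual:  min b^T y  s.t.  A^T y >= c,  y >= 0.

So the dual LP is:
  minimize  8y1 + 8y2 + 6y3
  subject to:
    y1 + y3 >= 1
    y2 + y3 >= 5
    y1, y2, y3 >= 0

Solving the primal: x* = (0, 6).
  primal value c^T x* = 30.
Solving the dual: y* = (0, 0, 5).
  dual value b^T y* = 30.
Strong duality: c^T x* = b^T y*. Confirmed.

30


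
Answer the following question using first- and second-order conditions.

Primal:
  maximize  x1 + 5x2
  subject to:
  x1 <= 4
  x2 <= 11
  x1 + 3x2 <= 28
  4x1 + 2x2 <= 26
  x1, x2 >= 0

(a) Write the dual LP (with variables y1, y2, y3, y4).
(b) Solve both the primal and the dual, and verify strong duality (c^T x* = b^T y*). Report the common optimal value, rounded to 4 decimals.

The standard primal-dual pair for 'max c^T x s.t. A x <= b, x >= 0' is:
  Dual:  min b^T y  s.t.  A^T y >= c,  y >= 0.

So the dual LP is:
  minimize  4y1 + 11y2 + 28y3 + 26y4
  subject to:
    y1 + y3 + 4y4 >= 1
    y2 + 3y3 + 2y4 >= 5
    y1, y2, y3, y4 >= 0

Solving the primal: x* = (0, 9.3333).
  primal value c^T x* = 46.6667.
Solving the dual: y* = (0, 0, 1.6667, 0).
  dual value b^T y* = 46.6667.
Strong duality: c^T x* = b^T y*. Confirmed.

46.6667


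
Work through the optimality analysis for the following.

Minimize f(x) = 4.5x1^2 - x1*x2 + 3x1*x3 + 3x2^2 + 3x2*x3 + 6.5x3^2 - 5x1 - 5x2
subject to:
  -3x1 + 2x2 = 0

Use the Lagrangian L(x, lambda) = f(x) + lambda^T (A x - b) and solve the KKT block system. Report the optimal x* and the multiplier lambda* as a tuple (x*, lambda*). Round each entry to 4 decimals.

Form the Lagrangian:
  L(x, lambda) = (1/2) x^T Q x + c^T x + lambda^T (A x - b)
Stationarity (grad_x L = 0): Q x + c + A^T lambda = 0.
Primal feasibility: A x = b.

This gives the KKT block system:
  [ Q   A^T ] [ x     ]   [-c ]
  [ A    0  ] [ lambda ] = [ b ]

Solving the linear system:
  x*      = (0.8238, 1.2357, -0.4753)
  lambda* = (-0.0824)
  f(x*)   = -5.1489

x* = (0.8238, 1.2357, -0.4753), lambda* = (-0.0824)


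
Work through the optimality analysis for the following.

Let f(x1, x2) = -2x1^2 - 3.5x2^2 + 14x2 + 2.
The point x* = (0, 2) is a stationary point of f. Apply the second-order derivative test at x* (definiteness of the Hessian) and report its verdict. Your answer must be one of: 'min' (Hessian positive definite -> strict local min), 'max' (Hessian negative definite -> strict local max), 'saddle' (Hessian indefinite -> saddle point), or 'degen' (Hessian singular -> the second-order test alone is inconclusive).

Compute the Hessian H = grad^2 f:
  H = [[-4, 0], [0, -7]]
Verify stationarity: grad f(x*) = H x* + g = (0, 0).
Eigenvalues of H: -7, -4.
Both eigenvalues < 0, so H is negative definite -> x* is a strict local max.

max


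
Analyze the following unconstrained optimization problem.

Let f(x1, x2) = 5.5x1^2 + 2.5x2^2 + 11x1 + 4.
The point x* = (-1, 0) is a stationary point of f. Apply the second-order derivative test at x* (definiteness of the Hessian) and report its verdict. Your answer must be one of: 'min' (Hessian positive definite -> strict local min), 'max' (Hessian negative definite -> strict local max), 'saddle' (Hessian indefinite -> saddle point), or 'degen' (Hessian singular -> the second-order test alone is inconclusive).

Compute the Hessian H = grad^2 f:
  H = [[11, 0], [0, 5]]
Verify stationarity: grad f(x*) = H x* + g = (0, 0).
Eigenvalues of H: 5, 11.
Both eigenvalues > 0, so H is positive definite -> x* is a strict local min.

min


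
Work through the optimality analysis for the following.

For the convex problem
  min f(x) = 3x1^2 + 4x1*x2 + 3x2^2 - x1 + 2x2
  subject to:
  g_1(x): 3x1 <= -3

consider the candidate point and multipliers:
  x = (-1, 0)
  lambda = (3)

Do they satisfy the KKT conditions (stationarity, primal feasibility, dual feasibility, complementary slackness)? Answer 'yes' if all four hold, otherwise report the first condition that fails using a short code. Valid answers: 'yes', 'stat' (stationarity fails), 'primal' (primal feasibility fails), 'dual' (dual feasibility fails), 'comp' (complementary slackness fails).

Gradient of f: grad f(x) = Q x + c = (-7, -2)
Constraint values g_i(x) = a_i^T x - b_i:
  g_1((-1, 0)) = 0
Stationarity residual: grad f(x) + sum_i lambda_i a_i = (2, -2)
  -> stationarity FAILS
Primal feasibility (all g_i <= 0): OK
Dual feasibility (all lambda_i >= 0): OK
Complementary slackness (lambda_i * g_i(x) = 0 for all i): OK

Verdict: the first failing condition is stationarity -> stat.

stat


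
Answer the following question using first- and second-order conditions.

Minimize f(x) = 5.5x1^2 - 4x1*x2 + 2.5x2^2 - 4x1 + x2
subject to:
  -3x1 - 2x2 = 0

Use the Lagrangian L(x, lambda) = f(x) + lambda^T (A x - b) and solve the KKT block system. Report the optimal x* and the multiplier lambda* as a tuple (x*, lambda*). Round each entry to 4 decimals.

Form the Lagrangian:
  L(x, lambda) = (1/2) x^T Q x + c^T x + lambda^T (A x - b)
Stationarity (grad_x L = 0): Q x + c + A^T lambda = 0.
Primal feasibility: A x = b.

This gives the KKT block system:
  [ Q   A^T ] [ x     ]   [-c ]
  [ A    0  ] [ lambda ] = [ b ]

Solving the linear system:
  x*      = (0.1606, -0.2409)
  lambda* = (-0.4234)
  f(x*)   = -0.4416

x* = (0.1606, -0.2409), lambda* = (-0.4234)


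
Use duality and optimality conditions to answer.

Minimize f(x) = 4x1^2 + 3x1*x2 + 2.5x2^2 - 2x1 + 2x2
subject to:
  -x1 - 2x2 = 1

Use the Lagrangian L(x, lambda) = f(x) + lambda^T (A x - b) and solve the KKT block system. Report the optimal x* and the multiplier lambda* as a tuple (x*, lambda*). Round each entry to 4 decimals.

Form the Lagrangian:
  L(x, lambda) = (1/2) x^T Q x + c^T x + lambda^T (A x - b)
Stationarity (grad_x L = 0): Q x + c + A^T lambda = 0.
Primal feasibility: A x = b.

This gives the KKT block system:
  [ Q   A^T ] [ x     ]   [-c ]
  [ A    0  ] [ lambda ] = [ b ]

Solving the linear system:
  x*      = (0.52, -0.76)
  lambda* = (-0.12)
  f(x*)   = -1.22

x* = (0.52, -0.76), lambda* = (-0.12)


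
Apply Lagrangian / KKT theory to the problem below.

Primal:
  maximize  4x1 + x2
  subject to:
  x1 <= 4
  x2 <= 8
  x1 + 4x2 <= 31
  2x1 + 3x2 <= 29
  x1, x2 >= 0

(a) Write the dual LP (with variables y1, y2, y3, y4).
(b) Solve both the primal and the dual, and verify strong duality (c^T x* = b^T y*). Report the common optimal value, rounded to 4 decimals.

The standard primal-dual pair for 'max c^T x s.t. A x <= b, x >= 0' is:
  Dual:  min b^T y  s.t.  A^T y >= c,  y >= 0.

So the dual LP is:
  minimize  4y1 + 8y2 + 31y3 + 29y4
  subject to:
    y1 + y3 + 2y4 >= 4
    y2 + 4y3 + 3y4 >= 1
    y1, y2, y3, y4 >= 0

Solving the primal: x* = (4, 6.75).
  primal value c^T x* = 22.75.
Solving the dual: y* = (3.75, 0, 0.25, 0).
  dual value b^T y* = 22.75.
Strong duality: c^T x* = b^T y*. Confirmed.

22.75


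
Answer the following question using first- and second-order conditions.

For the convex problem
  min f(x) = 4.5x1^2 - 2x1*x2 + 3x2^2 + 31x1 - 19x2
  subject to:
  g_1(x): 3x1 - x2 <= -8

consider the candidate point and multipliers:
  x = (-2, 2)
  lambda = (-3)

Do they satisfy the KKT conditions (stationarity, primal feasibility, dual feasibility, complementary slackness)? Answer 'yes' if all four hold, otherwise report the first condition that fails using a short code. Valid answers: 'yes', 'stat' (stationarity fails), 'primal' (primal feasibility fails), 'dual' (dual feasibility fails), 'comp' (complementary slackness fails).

Gradient of f: grad f(x) = Q x + c = (9, -3)
Constraint values g_i(x) = a_i^T x - b_i:
  g_1((-2, 2)) = 0
Stationarity residual: grad f(x) + sum_i lambda_i a_i = (0, 0)
  -> stationarity OK
Primal feasibility (all g_i <= 0): OK
Dual feasibility (all lambda_i >= 0): FAILS
Complementary slackness (lambda_i * g_i(x) = 0 for all i): OK

Verdict: the first failing condition is dual_feasibility -> dual.

dual


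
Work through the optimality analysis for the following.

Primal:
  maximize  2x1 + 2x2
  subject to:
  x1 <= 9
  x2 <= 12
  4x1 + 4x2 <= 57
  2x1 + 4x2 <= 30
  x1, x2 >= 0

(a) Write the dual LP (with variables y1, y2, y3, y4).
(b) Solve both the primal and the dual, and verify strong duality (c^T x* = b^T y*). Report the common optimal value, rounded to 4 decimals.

The standard primal-dual pair for 'max c^T x s.t. A x <= b, x >= 0' is:
  Dual:  min b^T y  s.t.  A^T y >= c,  y >= 0.

So the dual LP is:
  minimize  9y1 + 12y2 + 57y3 + 30y4
  subject to:
    y1 + 4y3 + 2y4 >= 2
    y2 + 4y3 + 4y4 >= 2
    y1, y2, y3, y4 >= 0

Solving the primal: x* = (9, 3).
  primal value c^T x* = 24.
Solving the dual: y* = (1, 0, 0, 0.5).
  dual value b^T y* = 24.
Strong duality: c^T x* = b^T y*. Confirmed.

24


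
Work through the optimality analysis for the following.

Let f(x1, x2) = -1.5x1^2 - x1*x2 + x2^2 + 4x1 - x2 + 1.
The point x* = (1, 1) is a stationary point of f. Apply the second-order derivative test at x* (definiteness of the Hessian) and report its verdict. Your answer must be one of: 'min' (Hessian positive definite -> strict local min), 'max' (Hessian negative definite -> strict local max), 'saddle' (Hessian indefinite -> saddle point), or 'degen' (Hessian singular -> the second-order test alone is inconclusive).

Compute the Hessian H = grad^2 f:
  H = [[-3, -1], [-1, 2]]
Verify stationarity: grad f(x*) = H x* + g = (0, 0).
Eigenvalues of H: -3.1926, 2.1926.
Eigenvalues have mixed signs, so H is indefinite -> x* is a saddle point.

saddle


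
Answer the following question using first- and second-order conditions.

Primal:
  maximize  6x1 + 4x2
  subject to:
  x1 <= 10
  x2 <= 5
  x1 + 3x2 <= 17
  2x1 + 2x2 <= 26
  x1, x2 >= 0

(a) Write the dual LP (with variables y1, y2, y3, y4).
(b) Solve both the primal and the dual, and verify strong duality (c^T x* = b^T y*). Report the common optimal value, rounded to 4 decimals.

The standard primal-dual pair for 'max c^T x s.t. A x <= b, x >= 0' is:
  Dual:  min b^T y  s.t.  A^T y >= c,  y >= 0.

So the dual LP is:
  minimize  10y1 + 5y2 + 17y3 + 26y4
  subject to:
    y1 + y3 + 2y4 >= 6
    y2 + 3y3 + 2y4 >= 4
    y1, y2, y3, y4 >= 0

Solving the primal: x* = (10, 2.3333).
  primal value c^T x* = 69.3333.
Solving the dual: y* = (4.6667, 0, 1.3333, 0).
  dual value b^T y* = 69.3333.
Strong duality: c^T x* = b^T y*. Confirmed.

69.3333


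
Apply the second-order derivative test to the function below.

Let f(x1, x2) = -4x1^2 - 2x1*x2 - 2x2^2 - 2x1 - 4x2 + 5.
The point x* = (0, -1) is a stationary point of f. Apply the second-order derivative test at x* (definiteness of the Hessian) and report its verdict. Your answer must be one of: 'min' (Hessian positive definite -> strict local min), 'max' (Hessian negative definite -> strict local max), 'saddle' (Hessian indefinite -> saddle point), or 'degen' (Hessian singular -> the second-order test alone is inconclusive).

Compute the Hessian H = grad^2 f:
  H = [[-8, -2], [-2, -4]]
Verify stationarity: grad f(x*) = H x* + g = (0, 0).
Eigenvalues of H: -8.8284, -3.1716.
Both eigenvalues < 0, so H is negative definite -> x* is a strict local max.

max


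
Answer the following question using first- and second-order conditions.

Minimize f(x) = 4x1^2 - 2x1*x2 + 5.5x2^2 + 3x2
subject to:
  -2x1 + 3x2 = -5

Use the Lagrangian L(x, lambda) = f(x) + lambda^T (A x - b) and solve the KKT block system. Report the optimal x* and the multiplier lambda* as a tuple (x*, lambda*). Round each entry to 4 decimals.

Form the Lagrangian:
  L(x, lambda) = (1/2) x^T Q x + c^T x + lambda^T (A x - b)
Stationarity (grad_x L = 0): Q x + c + A^T lambda = 0.
Primal feasibility: A x = b.

This gives the KKT block system:
  [ Q   A^T ] [ x     ]   [-c ]
  [ A    0  ] [ lambda ] = [ b ]

Solving the linear system:
  x*      = (0.6739, -1.2174)
  lambda* = (3.913)
  f(x*)   = 7.9565

x* = (0.6739, -1.2174), lambda* = (3.913)


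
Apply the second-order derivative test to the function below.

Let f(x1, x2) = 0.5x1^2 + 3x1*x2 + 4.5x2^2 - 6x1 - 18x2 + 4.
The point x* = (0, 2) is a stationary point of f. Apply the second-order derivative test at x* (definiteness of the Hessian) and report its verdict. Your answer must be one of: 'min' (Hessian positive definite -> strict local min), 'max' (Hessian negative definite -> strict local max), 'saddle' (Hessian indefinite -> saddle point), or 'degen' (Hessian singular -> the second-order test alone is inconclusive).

Compute the Hessian H = grad^2 f:
  H = [[1, 3], [3, 9]]
Verify stationarity: grad f(x*) = H x* + g = (0, 0).
Eigenvalues of H: 0, 10.
H has a zero eigenvalue (singular; positive semidefinite but not definite), so H is neither positive definite, negative definite, nor indefinite. The second-order test alone is inconclusive -> degen.
(Indeed, f is constant along the null direction of H through x*, so x* is not a strict local extremum.)

degen


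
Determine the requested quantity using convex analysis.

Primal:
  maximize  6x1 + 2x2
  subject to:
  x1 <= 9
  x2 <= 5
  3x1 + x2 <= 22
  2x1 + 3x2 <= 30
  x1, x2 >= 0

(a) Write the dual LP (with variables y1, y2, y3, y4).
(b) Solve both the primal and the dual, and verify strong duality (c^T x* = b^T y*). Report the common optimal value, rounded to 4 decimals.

The standard primal-dual pair for 'max c^T x s.t. A x <= b, x >= 0' is:
  Dual:  min b^T y  s.t.  A^T y >= c,  y >= 0.

So the dual LP is:
  minimize  9y1 + 5y2 + 22y3 + 30y4
  subject to:
    y1 + 3y3 + 2y4 >= 6
    y2 + y3 + 3y4 >= 2
    y1, y2, y3, y4 >= 0

Solving the primal: x* = (7.3333, 0).
  primal value c^T x* = 44.
Solving the dual: y* = (0, 0, 2, 0).
  dual value b^T y* = 44.
Strong duality: c^T x* = b^T y*. Confirmed.

44


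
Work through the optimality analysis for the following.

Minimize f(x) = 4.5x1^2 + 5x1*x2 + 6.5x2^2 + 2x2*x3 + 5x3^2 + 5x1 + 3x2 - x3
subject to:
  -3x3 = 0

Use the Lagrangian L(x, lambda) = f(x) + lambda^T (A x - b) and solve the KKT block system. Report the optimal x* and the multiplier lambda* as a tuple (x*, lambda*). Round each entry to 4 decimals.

Form the Lagrangian:
  L(x, lambda) = (1/2) x^T Q x + c^T x + lambda^T (A x - b)
Stationarity (grad_x L = 0): Q x + c + A^T lambda = 0.
Primal feasibility: A x = b.

This gives the KKT block system:
  [ Q   A^T ] [ x     ]   [-c ]
  [ A    0  ] [ lambda ] = [ b ]

Solving the linear system:
  x*      = (-0.5435, -0.0217, 0)
  lambda* = (-0.3478)
  f(x*)   = -1.3913

x* = (-0.5435, -0.0217, 0), lambda* = (-0.3478)


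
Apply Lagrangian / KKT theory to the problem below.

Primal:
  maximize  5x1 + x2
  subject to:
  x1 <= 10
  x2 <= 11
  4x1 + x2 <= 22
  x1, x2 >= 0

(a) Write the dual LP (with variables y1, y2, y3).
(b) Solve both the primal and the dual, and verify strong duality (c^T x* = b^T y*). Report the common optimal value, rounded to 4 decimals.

The standard primal-dual pair for 'max c^T x s.t. A x <= b, x >= 0' is:
  Dual:  min b^T y  s.t.  A^T y >= c,  y >= 0.

So the dual LP is:
  minimize  10y1 + 11y2 + 22y3
  subject to:
    y1 + 4y3 >= 5
    y2 + y3 >= 1
    y1, y2, y3 >= 0

Solving the primal: x* = (5.5, 0).
  primal value c^T x* = 27.5.
Solving the dual: y* = (0, 0, 1.25).
  dual value b^T y* = 27.5.
Strong duality: c^T x* = b^T y*. Confirmed.

27.5


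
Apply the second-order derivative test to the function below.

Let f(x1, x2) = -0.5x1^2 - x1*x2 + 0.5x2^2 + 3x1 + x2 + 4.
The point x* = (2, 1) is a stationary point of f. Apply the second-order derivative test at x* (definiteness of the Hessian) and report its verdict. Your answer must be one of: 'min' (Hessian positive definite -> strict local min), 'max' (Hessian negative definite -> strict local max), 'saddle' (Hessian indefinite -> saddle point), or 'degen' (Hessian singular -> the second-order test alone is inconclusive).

Compute the Hessian H = grad^2 f:
  H = [[-1, -1], [-1, 1]]
Verify stationarity: grad f(x*) = H x* + g = (0, 0).
Eigenvalues of H: -1.4142, 1.4142.
Eigenvalues have mixed signs, so H is indefinite -> x* is a saddle point.

saddle


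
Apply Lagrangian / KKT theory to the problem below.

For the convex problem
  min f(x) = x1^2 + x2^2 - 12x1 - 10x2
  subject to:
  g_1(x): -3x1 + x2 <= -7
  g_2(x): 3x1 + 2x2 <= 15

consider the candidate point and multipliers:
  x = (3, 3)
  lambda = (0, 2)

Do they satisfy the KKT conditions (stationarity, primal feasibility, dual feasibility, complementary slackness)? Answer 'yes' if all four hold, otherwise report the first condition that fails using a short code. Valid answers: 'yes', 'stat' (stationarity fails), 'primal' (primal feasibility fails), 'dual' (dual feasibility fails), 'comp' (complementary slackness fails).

Gradient of f: grad f(x) = Q x + c = (-6, -4)
Constraint values g_i(x) = a_i^T x - b_i:
  g_1((3, 3)) = 1
  g_2((3, 3)) = 0
Stationarity residual: grad f(x) + sum_i lambda_i a_i = (0, 0)
  -> stationarity OK
Primal feasibility (all g_i <= 0): FAILS
Dual feasibility (all lambda_i >= 0): OK
Complementary slackness (lambda_i * g_i(x) = 0 for all i): OK

Verdict: the first failing condition is primal_feasibility -> primal.

primal
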